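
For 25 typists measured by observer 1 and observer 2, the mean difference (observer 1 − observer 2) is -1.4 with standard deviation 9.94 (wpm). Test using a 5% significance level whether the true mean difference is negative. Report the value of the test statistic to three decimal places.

-0.704

H0: μ_d = 0; H1: μ_d < 0 (paired t-test on the differences, left-tailed).
t = d̄/(s_d/√n) = -1.4/(9.94/√25) = -0.704
df = n − 1 = 24
p-value = P(T ≤ -0.704) ≈ 0.244
Since p ≈ 0.244 > α = 0.05, fail to reject H0; the data do not provide sufficient evidence against H0.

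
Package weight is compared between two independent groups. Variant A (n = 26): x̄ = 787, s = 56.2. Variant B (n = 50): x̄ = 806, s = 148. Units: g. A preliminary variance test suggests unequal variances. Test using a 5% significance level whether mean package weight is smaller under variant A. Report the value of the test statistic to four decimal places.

Let group 1 = variant A, group 2 = variant B. H0: μ_1 = μ_2; H1: μ_1 < μ_2 (Welch's two-sample t-test, left-tailed).
t = (x̄_1 − x̄_2)/√(s_1²/n_1 + s_2²/n_2) = (787 − 806)/√(56.2²/26 + 148²/50) = -0.8032
Welch–Satterthwaite df ≈ 69.47
p-value = P(T ≤ -0.8032) ≈ 0.2123
Since p ≈ 0.2123 > α = 0.05, fail to reject H0; the evidence is not statistically significant.

-0.8032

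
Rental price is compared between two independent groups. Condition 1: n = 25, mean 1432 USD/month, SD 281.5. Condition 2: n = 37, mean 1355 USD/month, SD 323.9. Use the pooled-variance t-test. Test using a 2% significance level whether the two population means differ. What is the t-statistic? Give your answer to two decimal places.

Let group 1 = condition 1, group 2 = condition 2. H0: μ_1 = μ_2; H1: μ_1 ≠ μ_2 (two-sample pooled-variance t-test, two-sided).
s_p² = [(25−1)·281.5² + (37−1)·323.9²]/(25+37−2) = 94643.6
t = (1432 − 1355)/√[94643.6·(1/25 + 1/37)] = 0.97
df = n₁ + n₂ − 2 = 60
Two-sided p-value ≈ 0.338
Since p ≈ 0.338 > α = 0.02, fail to reject H0; the data do not provide sufficient evidence against H0.

0.97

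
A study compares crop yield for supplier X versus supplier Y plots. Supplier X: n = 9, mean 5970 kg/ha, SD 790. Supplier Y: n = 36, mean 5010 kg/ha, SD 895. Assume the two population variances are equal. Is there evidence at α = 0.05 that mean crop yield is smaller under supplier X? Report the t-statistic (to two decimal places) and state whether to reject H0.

Let group 1 = supplier X, group 2 = supplier Y. H0: μ_1 = μ_2; H1: μ_1 < μ_2 (two-sample pooled-variance t-test, left-tailed).
s_p² = [(9−1)·790² + (36−1)·895²]/(9+36−2) = 768109
t = (5970 − 5010)/√[768109·(1/9 + 1/36)] = 2.94
df = n₁ + n₂ − 2 = 43
p-value = P(T ≤ 2.94) ≈ 0.997
Since p ≈ 0.997 > α = 0.05, fail to reject H0; the evidence is not statistically significant.

t = 2.94; fail to reject H0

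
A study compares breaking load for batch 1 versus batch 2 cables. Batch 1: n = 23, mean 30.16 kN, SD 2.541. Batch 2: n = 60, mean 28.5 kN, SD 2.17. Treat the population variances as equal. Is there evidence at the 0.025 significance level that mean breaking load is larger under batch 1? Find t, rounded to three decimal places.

Let group 1 = batch 1, group 2 = batch 2. H0: μ_1 = μ_2; H1: μ_1 > μ_2 (two-sample pooled-variance t-test, right-tailed).
s_p² = [(23−1)·2.541² + (60−1)·2.17²]/(23+60−2) = 5.18361
t = (30.16 − 28.5)/√[5.18361·(1/23 + 1/60)] = 2.973
df = n₁ + n₂ − 2 = 81
p-value = P(T ≥ 2.973) ≈ 0.002
Since p ≈ 0.002 < α = 0.025, reject H0; the evidence is statistically significant.

2.973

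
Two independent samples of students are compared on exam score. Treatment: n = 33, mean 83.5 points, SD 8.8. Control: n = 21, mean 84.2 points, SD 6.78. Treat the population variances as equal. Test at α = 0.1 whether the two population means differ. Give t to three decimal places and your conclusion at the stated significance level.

t = -0.310; fail to reject H0

Let group 1 = treatment, group 2 = control. H0: μ_1 = μ_2; H1: μ_1 ≠ μ_2 (two-sample pooled-variance t-test, two-sided).
s_p² = [(33−1)·8.8² + (21−1)·6.78²]/(33+21−2) = 65.3355
t = (83.5 − 84.2)/√[65.3355·(1/33 + 1/21)] = -0.310
df = n₁ + n₂ − 2 = 52
Two-sided p-value ≈ 0.7576
Since p ≈ 0.7576 > α = 0.1, fail to reject H0; the evidence is not statistically significant.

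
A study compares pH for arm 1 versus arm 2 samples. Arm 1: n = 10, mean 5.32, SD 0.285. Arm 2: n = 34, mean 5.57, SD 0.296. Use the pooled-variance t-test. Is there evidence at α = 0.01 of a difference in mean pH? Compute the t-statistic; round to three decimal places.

-2.366

Let group 1 = arm 1, group 2 = arm 2. H0: μ_1 = μ_2; H1: μ_1 ≠ μ_2 (two-sample pooled-variance t-test, two-sided).
s_p² = [(10−1)·0.285² + (34−1)·0.296²]/(10+34−2) = 0.0862465
t = (5.32 − 5.57)/√[0.0862465·(1/10 + 1/34)] = -2.366
df = n₁ + n₂ − 2 = 42
Two-sided p-value ≈ 0.0227
Since p ≈ 0.0227 > α = 0.01, fail to reject H0; the data do not provide sufficient evidence against H0.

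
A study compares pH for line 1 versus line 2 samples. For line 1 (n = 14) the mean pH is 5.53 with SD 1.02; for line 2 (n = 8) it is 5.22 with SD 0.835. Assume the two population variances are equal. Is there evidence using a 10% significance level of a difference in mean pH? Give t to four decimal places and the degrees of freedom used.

t = 0.7291, df = 20

Let group 1 = line 1, group 2 = line 2. H0: μ_1 = μ_2; H1: μ_1 ≠ μ_2 (two-sample pooled-variance t-test, two-sided).
s_p² = [(14−1)·1.02² + (8−1)·0.835²]/(14+8−2) = 0.920289
t = (5.53 − 5.22)/√[0.920289·(1/14 + 1/8)] = 0.7291
df = n₁ + n₂ − 2 = 20
Two-sided p-value ≈ 0.474
Since p ≈ 0.474 > α = 0.1, fail to reject H0; the data do not provide sufficient evidence against H0.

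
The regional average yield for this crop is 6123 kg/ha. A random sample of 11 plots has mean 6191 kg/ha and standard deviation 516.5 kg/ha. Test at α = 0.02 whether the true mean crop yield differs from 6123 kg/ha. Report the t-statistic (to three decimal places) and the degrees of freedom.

H0: μ = 6123; H1: μ ≠ 6123 (one-sample t-test, two-sided).
t = (x̄ − μ₀)/(s/√n) = (6191 − 6123)/(516.5/√11) = 0.437
df = n − 1 = 10
Two-sided p-value ≈ 0.6716
Since p ≈ 0.6716 > α = 0.02, fail to reject H0; the evidence is not statistically significant.

t = 0.437, df = 10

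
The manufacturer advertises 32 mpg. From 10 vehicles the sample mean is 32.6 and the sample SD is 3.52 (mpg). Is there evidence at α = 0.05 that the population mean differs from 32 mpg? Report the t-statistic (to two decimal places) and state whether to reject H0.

t = 0.54; fail to reject H0

H0: μ = 32; H1: μ ≠ 32 (one-sample t-test, two-sided).
t = (x̄ − μ₀)/(s/√n) = (32.6 − 32)/(3.52/√10) = 0.54
df = n − 1 = 9
Two-sided p-value ≈ 0.603
Since p ≈ 0.603 > α = 0.05, fail to reject H0; the evidence is not statistically significant.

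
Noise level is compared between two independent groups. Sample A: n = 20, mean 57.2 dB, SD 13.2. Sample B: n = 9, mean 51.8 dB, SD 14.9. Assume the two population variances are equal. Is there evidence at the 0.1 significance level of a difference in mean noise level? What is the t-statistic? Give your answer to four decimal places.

Let group 1 = sample A, group 2 = sample B. H0: μ_1 = μ_2; H1: μ_1 ≠ μ_2 (two-sample pooled-variance t-test, two-sided).
s_p² = [(20−1)·13.2² + (9−1)·14.9²]/(20+9−2) = 188.394
t = (57.2 − 51.8)/√[188.394·(1/20 + 1/9)] = 0.9802
df = n₁ + n₂ − 2 = 27
Two-sided p-value ≈ 0.3357
Since p ≈ 0.3357 > α = 0.1, fail to reject H0; the evidence is not statistically significant.

0.9802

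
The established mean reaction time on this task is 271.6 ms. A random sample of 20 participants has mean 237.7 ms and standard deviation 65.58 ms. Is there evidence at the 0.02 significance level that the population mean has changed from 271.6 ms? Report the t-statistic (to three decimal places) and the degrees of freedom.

H0: μ = 271.6; H1: μ ≠ 271.6 (one-sample t-test, two-sided).
t = (x̄ − μ₀)/(s/√n) = (237.7 − 271.6)/(65.58/√20) = -2.312
df = n − 1 = 19
Two-sided p-value ≈ 0.032
Since p ≈ 0.032 > α = 0.02, fail to reject H0; the data do not provide sufficient evidence against H0.

t = -2.312, df = 19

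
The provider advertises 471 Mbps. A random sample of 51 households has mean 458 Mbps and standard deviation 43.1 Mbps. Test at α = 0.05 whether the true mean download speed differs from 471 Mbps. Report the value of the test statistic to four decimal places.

-2.1540

H0: μ = 471; H1: μ ≠ 471 (one-sample t-test, two-sided).
t = (x̄ − μ₀)/(s/√n) = (458 − 471)/(43.1/√51) = -2.1540
df = n − 1 = 50
Two-sided p-value ≈ 0.0361
Since p ≈ 0.0361 < α = 0.05, reject H0; the data support H1.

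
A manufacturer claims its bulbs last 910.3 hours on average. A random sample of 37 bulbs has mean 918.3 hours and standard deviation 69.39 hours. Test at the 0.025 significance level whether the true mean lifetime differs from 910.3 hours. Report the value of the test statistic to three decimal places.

H0: μ = 910.3; H1: μ ≠ 910.3 (one-sample t-test, two-sided).
t = (x̄ − μ₀)/(s/√n) = (918.3 − 910.3)/(69.39/√37) = 0.701
df = n − 1 = 36
Two-sided p-value ≈ 0.4876
Since p ≈ 0.4876 > α = 0.025, fail to reject H0; the data do not provide sufficient evidence against H0.

0.701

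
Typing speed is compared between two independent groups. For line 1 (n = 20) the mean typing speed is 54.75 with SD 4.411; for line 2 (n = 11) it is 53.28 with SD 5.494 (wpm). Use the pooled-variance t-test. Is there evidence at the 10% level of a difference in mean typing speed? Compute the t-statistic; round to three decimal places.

Let group 1 = line 1, group 2 = line 2. H0: μ_1 = μ_2; H1: μ_1 ≠ μ_2 (two-sample pooled-variance t-test, two-sided).
s_p² = [(20−1)·4.411² + (11−1)·5.494²]/(20+11−2) = 23.1559
t = (54.75 − 53.28)/√[23.1559·(1/20 + 1/11)] = 0.814
df = n₁ + n₂ − 2 = 29
Two-sided p-value ≈ 0.422
Since p ≈ 0.422 > α = 0.1, fail to reject H0; the evidence is not statistically significant.

0.814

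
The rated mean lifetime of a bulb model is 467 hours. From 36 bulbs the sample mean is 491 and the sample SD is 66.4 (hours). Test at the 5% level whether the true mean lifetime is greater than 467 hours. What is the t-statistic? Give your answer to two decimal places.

2.17

H0: μ = 467; H1: μ > 467 (one-sample t-test, right-tailed).
t = (x̄ − μ₀)/(s/√n) = (491 − 467)/(66.4/√36) = 2.17
df = n − 1 = 35
p-value = P(T ≥ 2.17) ≈ 0.018
Since p ≈ 0.018 < α = 0.05, reject H0; the data support H1.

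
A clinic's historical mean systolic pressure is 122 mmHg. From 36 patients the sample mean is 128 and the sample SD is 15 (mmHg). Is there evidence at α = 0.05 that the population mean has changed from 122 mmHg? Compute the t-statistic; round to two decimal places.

2.40

H0: μ = 122; H1: μ ≠ 122 (one-sample t-test, two-sided).
t = (x̄ − μ₀)/(s/√n) = (128 − 122)/(15/√36) = 2.40
df = n − 1 = 35
Two-sided p-value ≈ 0.022
Since p ≈ 0.022 < α = 0.05, reject H0; the evidence is statistically significant.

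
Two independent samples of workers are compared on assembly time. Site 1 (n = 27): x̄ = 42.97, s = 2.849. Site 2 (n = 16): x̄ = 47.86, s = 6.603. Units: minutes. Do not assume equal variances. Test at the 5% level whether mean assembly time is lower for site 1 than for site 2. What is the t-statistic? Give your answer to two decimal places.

-2.81

Let group 1 = site 1, group 2 = site 2. H0: μ_1 = μ_2; H1: μ_1 < μ_2 (Welch's two-sample t-test, left-tailed).
t = (x̄_1 − x̄_2)/√(s_1²/n_1 + s_2²/n_2) = (42.97 − 47.86)/√(2.849²/27 + 6.603²/16) = -2.81
Welch–Satterthwaite df ≈ 18.36
p-value = P(T ≤ -2.81) ≈ 0.006
Since p ≈ 0.006 < α = 0.05, reject H0; the evidence is statistically significant.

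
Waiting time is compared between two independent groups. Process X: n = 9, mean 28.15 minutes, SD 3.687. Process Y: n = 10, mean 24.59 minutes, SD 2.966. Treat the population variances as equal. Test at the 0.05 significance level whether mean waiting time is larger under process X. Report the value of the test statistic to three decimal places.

2.330

Let group 1 = process X, group 2 = process Y. H0: μ_1 = μ_2; H1: μ_1 > μ_2 (two-sample pooled-variance t-test, right-tailed).
s_p² = [(9−1)·3.687² + (10−1)·2.966²]/(9+10−2) = 11.0545
t = (28.15 − 24.59)/√[11.0545·(1/9 + 1/10)] = 2.330
df = n₁ + n₂ − 2 = 17
p-value = P(T ≥ 2.330) ≈ 0.0162
Since p ≈ 0.0162 < α = 0.05, reject H0; the evidence is statistically significant.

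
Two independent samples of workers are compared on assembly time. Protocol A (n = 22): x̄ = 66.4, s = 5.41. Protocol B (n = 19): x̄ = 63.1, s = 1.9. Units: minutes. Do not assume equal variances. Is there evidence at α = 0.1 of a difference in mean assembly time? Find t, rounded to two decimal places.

2.68

Let group 1 = protocol A, group 2 = protocol B. H0: μ_1 = μ_2; H1: μ_1 ≠ μ_2 (Welch's two-sample t-test, two-sided).
t = (x̄_1 − x̄_2)/√(s_1²/n_1 + s_2²/n_2) = (66.4 − 63.1)/√(5.41²/22 + 1.9²/19) = 2.68
Welch–Satterthwaite df ≈ 26.79
Two-sided p-value ≈ 0.0125
Since p ≈ 0.0125 < α = 0.1, reject H0; the evidence is statistically significant.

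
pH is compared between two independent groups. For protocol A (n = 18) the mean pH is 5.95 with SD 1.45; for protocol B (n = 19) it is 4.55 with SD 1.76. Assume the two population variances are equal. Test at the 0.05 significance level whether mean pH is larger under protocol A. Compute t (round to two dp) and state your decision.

t = 2.63; reject H0

Let group 1 = protocol A, group 2 = protocol B. H0: μ_1 = μ_2; H1: μ_1 > μ_2 (two-sample pooled-variance t-test, right-tailed).
s_p² = [(18−1)·1.45² + (19−1)·1.76²]/(18+19−2) = 2.61427
t = (5.95 − 4.55)/√[2.61427·(1/18 + 1/19)] = 2.63
df = n₁ + n₂ − 2 = 35
p-value = P(T ≥ 2.63) ≈ 0.0063
Since p ≈ 0.0063 < α = 0.05, reject H0; the evidence is statistically significant.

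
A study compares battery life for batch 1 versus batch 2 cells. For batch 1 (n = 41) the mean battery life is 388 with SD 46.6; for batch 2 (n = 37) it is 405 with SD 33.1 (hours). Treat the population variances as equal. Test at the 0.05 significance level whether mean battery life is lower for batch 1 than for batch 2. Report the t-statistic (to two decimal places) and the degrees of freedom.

t = -1.84, df = 76

Let group 1 = batch 1, group 2 = batch 2. H0: μ_1 = μ_2; H1: μ_1 < μ_2 (two-sample pooled-variance t-test, left-tailed).
s_p² = [(41−1)·46.6² + (37−1)·33.1²]/(41+37−2) = 1661.9
t = (388 − 405)/√[1661.9·(1/41 + 1/37)] = -1.84
df = n₁ + n₂ − 2 = 76
p-value = P(T ≤ -1.84) ≈ 0.035
Since p ≈ 0.035 < α = 0.05, reject H0; the evidence is statistically significant.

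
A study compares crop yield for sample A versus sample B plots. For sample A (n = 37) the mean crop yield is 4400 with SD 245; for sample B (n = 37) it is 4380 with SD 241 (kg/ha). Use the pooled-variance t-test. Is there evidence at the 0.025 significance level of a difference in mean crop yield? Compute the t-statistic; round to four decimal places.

0.3540

Let group 1 = sample A, group 2 = sample B. H0: μ_1 = μ_2; H1: μ_1 ≠ μ_2 (two-sample pooled-variance t-test, two-sided).
s_p² = [(37−1)·245² + (37−1)·241²]/(37+37−2) = 59053
t = (4400 − 4380)/√[59053·(1/37 + 1/37)] = 0.3540
df = n₁ + n₂ − 2 = 72
Two-sided p-value ≈ 0.724
Since p ≈ 0.724 > α = 0.025, fail to reject H0; the evidence is not statistically significant.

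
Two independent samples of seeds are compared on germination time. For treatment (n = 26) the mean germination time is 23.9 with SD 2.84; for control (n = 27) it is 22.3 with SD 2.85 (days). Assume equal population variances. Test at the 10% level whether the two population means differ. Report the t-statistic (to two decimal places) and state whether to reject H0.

Let group 1 = treatment, group 2 = control. H0: μ_1 = μ_2; H1: μ_1 ≠ μ_2 (two-sample pooled-variance t-test, two-sided).
s_p² = [(26−1)·2.84² + (27−1)·2.85²]/(26+27−2) = 8.09461
t = (23.9 − 22.3)/√[8.09461·(1/26 + 1/27)] = 2.05
df = n₁ + n₂ − 2 = 51
Two-sided p-value ≈ 0.0459
Since p ≈ 0.0459 < α = 0.1, reject H0; the data support H1.

t = 2.05; reject H0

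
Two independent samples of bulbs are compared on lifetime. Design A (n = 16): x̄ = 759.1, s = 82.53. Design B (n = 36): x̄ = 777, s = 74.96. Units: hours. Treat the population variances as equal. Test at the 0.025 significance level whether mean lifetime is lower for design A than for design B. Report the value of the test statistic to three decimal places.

-0.771

Let group 1 = design A, group 2 = design B. H0: μ_1 = μ_2; H1: μ_1 < μ_2 (two-sample pooled-variance t-test, left-tailed).
s_p² = [(16−1)·82.53² + (36−1)·74.96²]/(16+36−2) = 5976.66
t = (759.1 − 777)/√[5976.66·(1/16 + 1/36)] = -0.771
df = n₁ + n₂ − 2 = 50
p-value = P(T ≤ -0.771) ≈ 0.2223
Since p ≈ 0.2223 > α = 0.025, fail to reject H0; the evidence is not statistically significant.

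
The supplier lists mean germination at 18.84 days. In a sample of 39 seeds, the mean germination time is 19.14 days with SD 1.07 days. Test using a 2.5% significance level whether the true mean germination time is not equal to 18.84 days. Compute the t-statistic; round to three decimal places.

1.751

H0: μ = 18.84; H1: μ ≠ 18.84 (one-sample t-test, two-sided).
t = (x̄ − μ₀)/(s/√n) = (19.14 − 18.84)/(1.07/√39) = 1.751
df = n − 1 = 38
Two-sided p-value ≈ 0.0880
Since p ≈ 0.0880 > α = 0.025, fail to reject H0; the data do not provide sufficient evidence against H0.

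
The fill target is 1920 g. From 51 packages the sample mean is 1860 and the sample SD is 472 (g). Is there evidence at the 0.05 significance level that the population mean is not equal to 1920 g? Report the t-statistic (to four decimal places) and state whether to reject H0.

H0: μ = 1920; H1: μ ≠ 1920 (one-sample t-test, two-sided).
t = (x̄ − μ₀)/(s/√n) = (1860 − 1920)/(472/√51) = -0.9078
df = n − 1 = 50
Two-sided p-value ≈ 0.368
Since p ≈ 0.368 > α = 0.05, fail to reject H0; the data do not provide sufficient evidence against H0.

t = -0.9078; fail to reject H0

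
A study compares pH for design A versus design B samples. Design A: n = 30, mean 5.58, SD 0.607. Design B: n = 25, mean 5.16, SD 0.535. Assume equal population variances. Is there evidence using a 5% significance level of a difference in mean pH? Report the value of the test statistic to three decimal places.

2.695

Let group 1 = design A, group 2 = design B. H0: μ_1 = μ_2; H1: μ_1 ≠ μ_2 (two-sample pooled-variance t-test, two-sided).
s_p² = [(30−1)·0.607² + (25−1)·0.535²]/(30+25−2) = 0.331215
t = (5.58 − 5.16)/√[0.331215·(1/30 + 1/25)] = 2.695
df = n₁ + n₂ − 2 = 53
Two-sided p-value ≈ 0.009
Since p ≈ 0.009 < α = 0.05, reject H0; the data support H1.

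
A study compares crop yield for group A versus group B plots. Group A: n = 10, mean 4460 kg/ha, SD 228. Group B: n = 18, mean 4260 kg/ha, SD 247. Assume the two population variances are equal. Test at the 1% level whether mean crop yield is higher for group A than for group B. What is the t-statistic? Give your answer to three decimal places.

Let group 1 = group A, group 2 = group B. H0: μ_1 = μ_2; H1: μ_1 > μ_2 (two-sample pooled-variance t-test, right-tailed).
s_p² = [(10−1)·228² + (18−1)·247²]/(10+18−2) = 57885
t = (4460 − 4260)/√[57885·(1/10 + 1/18)] = 2.108
df = n₁ + n₂ − 2 = 26
p-value = P(T ≥ 2.108) ≈ 0.0224
Since p ≈ 0.0224 > α = 0.01, fail to reject H0; the evidence is not statistically significant.

2.108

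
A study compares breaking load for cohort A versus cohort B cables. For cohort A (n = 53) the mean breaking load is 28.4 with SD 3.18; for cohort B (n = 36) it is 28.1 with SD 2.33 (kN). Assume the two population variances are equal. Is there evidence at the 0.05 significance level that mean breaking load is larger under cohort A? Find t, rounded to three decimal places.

Let group 1 = cohort A, group 2 = cohort B. H0: μ_1 = μ_2; H1: μ_1 > μ_2 (two-sample pooled-variance t-test, right-tailed).
s_p² = [(53−1)·3.18² + (36−1)·2.33²]/(53+36−2) = 8.22823
t = (28.4 − 28.1)/√[8.22823·(1/53 + 1/36)] = 0.484
df = n₁ + n₂ − 2 = 87
p-value = P(T ≥ 0.484) ≈ 0.315
Since p ≈ 0.315 > α = 0.05, fail to reject H0; the evidence is not statistically significant.

0.484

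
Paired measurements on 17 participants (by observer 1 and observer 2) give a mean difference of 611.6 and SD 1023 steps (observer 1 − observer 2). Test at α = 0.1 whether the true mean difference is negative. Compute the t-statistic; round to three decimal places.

2.465

H0: μ_d = 0; H1: μ_d < 0 (paired t-test on the differences, left-tailed).
t = d̄/(s_d/√n) = 611.6/(1023/√17) = 2.465
df = n − 1 = 16
p-value = P(T ≤ 2.465) ≈ 0.987
Since p ≈ 0.987 > α = 0.1, fail to reject H0; the data do not provide sufficient evidence against H0.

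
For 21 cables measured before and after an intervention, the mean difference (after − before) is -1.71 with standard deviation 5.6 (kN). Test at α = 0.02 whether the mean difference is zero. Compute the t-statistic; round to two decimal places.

-1.40

H0: μ_d = 0; H1: μ_d ≠ 0 (paired t-test on the differences, two-sided).
t = d̄/(s_d/√n) = -1.71/(5.6/√21) = -1.40
df = n − 1 = 20
Two-sided p-value ≈ 0.177
Since p ≈ 0.177 > α = 0.02, fail to reject H0; the data do not provide sufficient evidence against H0.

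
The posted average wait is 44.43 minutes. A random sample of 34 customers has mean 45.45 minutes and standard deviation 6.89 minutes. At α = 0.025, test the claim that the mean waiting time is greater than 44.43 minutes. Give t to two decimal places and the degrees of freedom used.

H0: μ = 44.43; H1: μ > 44.43 (one-sample t-test, right-tailed).
t = (x̄ − μ₀)/(s/√n) = (45.45 − 44.43)/(6.89/√34) = 0.86
df = n − 1 = 33
p-value = P(T ≥ 0.86) ≈ 0.1971
Since p ≈ 0.1971 > α = 0.025, fail to reject H0; the data do not provide sufficient evidence against H0.

t = 0.86, df = 33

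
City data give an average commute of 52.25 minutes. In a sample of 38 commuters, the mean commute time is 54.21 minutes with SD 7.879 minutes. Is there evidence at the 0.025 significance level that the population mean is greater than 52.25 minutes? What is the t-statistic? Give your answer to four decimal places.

H0: μ = 52.25; H1: μ > 52.25 (one-sample t-test, right-tailed).
t = (x̄ − μ₀)/(s/√n) = (54.21 − 52.25)/(7.879/√38) = 1.5335
df = n − 1 = 37
p-value = P(T ≥ 1.5335) ≈ 0.067
Since p ≈ 0.067 > α = 0.025, fail to reject H0; the data do not provide sufficient evidence against H0.

1.5335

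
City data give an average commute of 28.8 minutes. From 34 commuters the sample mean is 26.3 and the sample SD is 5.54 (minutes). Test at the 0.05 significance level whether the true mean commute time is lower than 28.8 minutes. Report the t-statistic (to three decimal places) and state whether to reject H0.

t = -2.631; reject H0

H0: μ = 28.8; H1: μ < 28.8 (one-sample t-test, left-tailed).
t = (x̄ − μ₀)/(s/√n) = (26.3 − 28.8)/(5.54/√34) = -2.631
df = n − 1 = 33
p-value = P(T ≤ -2.631) ≈ 0.0064
Since p ≈ 0.0064 < α = 0.05, reject H0; the evidence is statistically significant.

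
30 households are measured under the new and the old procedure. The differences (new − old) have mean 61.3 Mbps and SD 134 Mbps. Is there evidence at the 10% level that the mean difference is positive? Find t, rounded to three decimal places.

2.506

H0: μ_d = 0; H1: μ_d > 0 (paired t-test on the differences, right-tailed).
t = d̄/(s_d/√n) = 61.3/(134/√30) = 2.506
df = n − 1 = 29
p-value = P(T ≥ 2.506) ≈ 0.0090
Since p ≈ 0.0090 < α = 0.1, reject H0; the evidence is statistically significant.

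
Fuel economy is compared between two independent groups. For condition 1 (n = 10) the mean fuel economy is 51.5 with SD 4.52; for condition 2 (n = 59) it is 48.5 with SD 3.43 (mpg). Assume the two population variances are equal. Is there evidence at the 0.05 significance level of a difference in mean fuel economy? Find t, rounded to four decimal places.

2.4397

Let group 1 = condition 1, group 2 = condition 2. H0: μ_1 = μ_2; H1: μ_1 ≠ μ_2 (two-sample pooled-variance t-test, two-sided).
s_p² = [(10−1)·4.52² + (59−1)·3.43²]/(10+59−2) = 12.9289
t = (51.5 − 48.5)/√[12.9289·(1/10 + 1/59)] = 2.4397
df = n₁ + n₂ − 2 = 67
Two-sided p-value ≈ 0.0174
Since p ≈ 0.0174 < α = 0.05, reject H0; the data support H1.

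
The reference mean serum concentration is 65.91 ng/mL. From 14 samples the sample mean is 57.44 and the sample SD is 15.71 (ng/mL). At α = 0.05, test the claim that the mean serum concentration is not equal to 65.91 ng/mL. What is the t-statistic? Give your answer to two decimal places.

H0: μ = 65.91; H1: μ ≠ 65.91 (one-sample t-test, two-sided).
t = (x̄ − μ₀)/(s/√n) = (57.44 − 65.91)/(15.71/√14) = -2.02
df = n − 1 = 13
Two-sided p-value ≈ 0.0648
Since p ≈ 0.0648 > α = 0.05, fail to reject H0; the evidence is not statistically significant.

-2.02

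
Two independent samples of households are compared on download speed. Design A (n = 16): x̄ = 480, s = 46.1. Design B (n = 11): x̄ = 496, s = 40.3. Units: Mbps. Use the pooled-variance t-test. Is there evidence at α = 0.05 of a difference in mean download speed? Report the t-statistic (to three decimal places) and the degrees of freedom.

Let group 1 = design A, group 2 = design B. H0: μ_1 = μ_2; H1: μ_1 ≠ μ_2 (two-sample pooled-variance t-test, two-sided).
s_p² = [(16−1)·46.1² + (11−1)·40.3²]/(16+11−2) = 1924.76
t = (480 − 496)/√[1924.76·(1/16 + 1/11)] = -0.931
df = n₁ + n₂ − 2 = 25
Two-sided p-value ≈ 0.361
Since p ≈ 0.361 > α = 0.05, fail to reject H0; the evidence is not statistically significant.

t = -0.931, df = 25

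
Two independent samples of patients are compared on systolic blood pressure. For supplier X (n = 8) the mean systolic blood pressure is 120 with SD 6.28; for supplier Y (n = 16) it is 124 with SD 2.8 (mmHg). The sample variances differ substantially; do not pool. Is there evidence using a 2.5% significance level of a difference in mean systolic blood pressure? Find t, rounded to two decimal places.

Let group 1 = supplier X, group 2 = supplier Y. H0: μ_1 = μ_2; H1: μ_1 ≠ μ_2 (Welch's two-sample t-test, two-sided).
t = (x̄_1 − x̄_2)/√(s_1²/n_1 + s_2²/n_2) = (120 − 124)/√(6.28²/8 + 2.8²/16) = -1.72
Welch–Satterthwaite df ≈ 8.42
Two-sided p-value ≈ 0.1222
Since p ≈ 0.1222 > α = 0.025, fail to reject H0; the evidence is not statistically significant.

-1.72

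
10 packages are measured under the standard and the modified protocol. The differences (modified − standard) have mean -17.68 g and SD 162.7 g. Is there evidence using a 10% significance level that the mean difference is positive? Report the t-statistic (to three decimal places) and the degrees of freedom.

H0: μ_d = 0; H1: μ_d > 0 (paired t-test on the differences, right-tailed).
t = d̄/(s_d/√n) = -17.68/(162.7/√10) = -0.344
df = n − 1 = 9
p-value = P(T ≥ -0.344) ≈ 0.630
Since p ≈ 0.630 > α = 0.1, fail to reject H0; the data do not provide sufficient evidence against H0.

t = -0.344, df = 9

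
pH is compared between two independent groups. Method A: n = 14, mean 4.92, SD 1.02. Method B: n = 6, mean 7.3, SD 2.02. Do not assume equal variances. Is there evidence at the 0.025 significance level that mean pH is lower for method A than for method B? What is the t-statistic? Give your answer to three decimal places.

-2.740

Let group 1 = method A, group 2 = method B. H0: μ_1 = μ_2; H1: μ_1 < μ_2 (Welch's two-sample t-test, left-tailed).
t = (x̄_1 − x̄_2)/√(s_1²/n_1 + s_2²/n_2) = (4.92 − 7.3)/√(1.02²/14 + 2.02²/6) = -2.740
Welch–Satterthwaite df ≈ 6.12
p-value = P(T ≤ -2.740) ≈ 0.0165
Since p ≈ 0.0165 < α = 0.025, reject H0; the evidence is statistically significant.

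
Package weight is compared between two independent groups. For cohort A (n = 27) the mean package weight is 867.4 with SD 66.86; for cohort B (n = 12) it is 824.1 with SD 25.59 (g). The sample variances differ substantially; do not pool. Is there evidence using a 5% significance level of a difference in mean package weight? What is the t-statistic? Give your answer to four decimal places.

2.9184

Let group 1 = cohort A, group 2 = cohort B. H0: μ_1 = μ_2; H1: μ_1 ≠ μ_2 (Welch's two-sample t-test, two-sided).
t = (x̄_1 − x̄_2)/√(s_1²/n_1 + s_2²/n_2) = (867.4 − 824.1)/√(66.86²/27 + 25.59²/12) = 2.9184
Welch–Satterthwaite df ≈ 36.57
Two-sided p-value ≈ 0.0060
Since p ≈ 0.0060 < α = 0.05, reject H0; the data support H1.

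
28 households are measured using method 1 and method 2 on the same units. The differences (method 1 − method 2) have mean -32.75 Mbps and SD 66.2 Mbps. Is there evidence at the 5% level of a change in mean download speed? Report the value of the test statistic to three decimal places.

H0: μ_d = 0; H1: μ_d ≠ 0 (paired t-test on the differences, two-sided).
t = d̄/(s_d/√n) = -32.75/(66.2/√28) = -2.618
df = n − 1 = 27
Two-sided p-value ≈ 0.014
Since p ≈ 0.014 < α = 0.05, reject H0; the data support H1.

-2.618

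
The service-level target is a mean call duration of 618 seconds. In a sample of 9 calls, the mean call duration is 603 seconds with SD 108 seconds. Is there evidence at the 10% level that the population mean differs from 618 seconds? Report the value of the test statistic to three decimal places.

-0.417

H0: μ = 618; H1: μ ≠ 618 (one-sample t-test, two-sided).
t = (x̄ − μ₀)/(s/√n) = (603 − 618)/(108/√9) = -0.417
df = n − 1 = 8
Two-sided p-value ≈ 0.6879
Since p ≈ 0.6879 > α = 0.1, fail to reject H0; the evidence is not statistically significant.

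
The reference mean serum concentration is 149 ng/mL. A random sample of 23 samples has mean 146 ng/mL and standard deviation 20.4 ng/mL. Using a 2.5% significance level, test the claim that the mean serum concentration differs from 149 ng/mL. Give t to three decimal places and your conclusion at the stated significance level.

t = -0.705; fail to reject H0

H0: μ = 149; H1: μ ≠ 149 (one-sample t-test, two-sided).
t = (x̄ − μ₀)/(s/√n) = (146 − 149)/(20.4/√23) = -0.705
df = n − 1 = 22
Two-sided p-value ≈ 0.488
Since p ≈ 0.488 > α = 0.025, fail to reject H0; the evidence is not statistically significant.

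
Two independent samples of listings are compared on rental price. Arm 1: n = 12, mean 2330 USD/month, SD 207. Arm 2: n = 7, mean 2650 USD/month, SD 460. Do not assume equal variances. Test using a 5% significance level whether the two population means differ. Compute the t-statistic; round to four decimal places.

Let group 1 = arm 1, group 2 = arm 2. H0: μ_1 = μ_2; H1: μ_1 ≠ μ_2 (Welch's two-sample t-test, two-sided).
t = (x̄_1 − x̄_2)/√(s_1²/n_1 + s_2²/n_2) = (2330 − 2650)/√(207²/12 + 460²/7) = -1.7406
Welch–Satterthwaite df ≈ 7.44
Two-sided p-value ≈ 0.123
Since p ≈ 0.123 > α = 0.05, fail to reject H0; the evidence is not statistically significant.

-1.7406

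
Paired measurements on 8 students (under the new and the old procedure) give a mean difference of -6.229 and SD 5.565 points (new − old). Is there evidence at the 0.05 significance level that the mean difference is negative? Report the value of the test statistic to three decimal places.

H0: μ_d = 0; H1: μ_d < 0 (paired t-test on the differences, left-tailed).
t = d̄/(s_d/√n) = -6.229/(5.565/√8) = -3.166
df = n − 1 = 7
p-value = P(T ≤ -3.166) ≈ 0.0079
Since p ≈ 0.0079 < α = 0.05, reject H0; the evidence is statistically significant.

-3.166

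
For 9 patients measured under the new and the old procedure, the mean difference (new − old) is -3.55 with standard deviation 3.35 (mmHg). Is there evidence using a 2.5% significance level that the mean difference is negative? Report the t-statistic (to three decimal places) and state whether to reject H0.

H0: μ_d = 0; H1: μ_d < 0 (paired t-test on the differences, left-tailed).
t = d̄/(s_d/√n) = -3.55/(3.35/√9) = -3.179
df = n − 1 = 8
p-value = P(T ≤ -3.179) ≈ 0.007
Since p ≈ 0.007 < α = 0.025, reject H0; the evidence is statistically significant.

t = -3.179; reject H0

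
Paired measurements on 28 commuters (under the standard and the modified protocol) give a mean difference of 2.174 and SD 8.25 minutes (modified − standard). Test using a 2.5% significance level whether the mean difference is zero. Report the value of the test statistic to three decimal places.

H0: μ_d = 0; H1: μ_d ≠ 0 (paired t-test on the differences, two-sided).
t = d̄/(s_d/√n) = 2.174/(8.25/√28) = 1.394
df = n − 1 = 27
Two-sided p-value ≈ 0.1746
Since p ≈ 0.1746 > α = 0.025, fail to reject H0; the evidence is not statistically significant.

1.394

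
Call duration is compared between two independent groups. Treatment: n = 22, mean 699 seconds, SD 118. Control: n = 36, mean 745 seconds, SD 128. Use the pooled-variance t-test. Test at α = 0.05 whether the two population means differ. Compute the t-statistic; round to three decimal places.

Let group 1 = treatment, group 2 = control. H0: μ_1 = μ_2; H1: μ_1 ≠ μ_2 (two-sample pooled-variance t-test, two-sided).
s_p² = [(22−1)·118² + (36−1)·128²]/(22+36−2) = 15461.5
t = (699 − 745)/√[15461.5·(1/22 + 1/36)] = -1.367
df = n₁ + n₂ − 2 = 56
Two-sided p-value ≈ 0.1771
Since p ≈ 0.1771 > α = 0.05, fail to reject H0; the data do not provide sufficient evidence against H0.

-1.367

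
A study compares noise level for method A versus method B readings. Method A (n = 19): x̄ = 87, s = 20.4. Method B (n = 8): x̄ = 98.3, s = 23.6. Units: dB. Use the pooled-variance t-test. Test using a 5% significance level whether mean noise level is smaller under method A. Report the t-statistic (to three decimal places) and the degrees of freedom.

Let group 1 = method A, group 2 = method B. H0: μ_1 = μ_2; H1: μ_1 < μ_2 (two-sample pooled-variance t-test, left-tailed).
s_p² = [(19−1)·20.4² + (8−1)·23.6²]/(19+8−2) = 455.584
t = (87 − 98.3)/√[455.584·(1/19 + 1/8)] = -1.256
df = n₁ + n₂ − 2 = 25
p-value = P(T ≤ -1.256) ≈ 0.1103
Since p ≈ 0.1103 > α = 0.05, fail to reject H0; the data do not provide sufficient evidence against H0.

t = -1.256, df = 25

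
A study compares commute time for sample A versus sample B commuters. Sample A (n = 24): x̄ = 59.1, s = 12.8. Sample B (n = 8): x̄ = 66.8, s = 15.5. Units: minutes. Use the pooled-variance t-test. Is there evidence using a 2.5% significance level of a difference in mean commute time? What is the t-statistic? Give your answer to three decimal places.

Let group 1 = sample A, group 2 = sample B. H0: μ_1 = μ_2; H1: μ_1 ≠ μ_2 (two-sample pooled-variance t-test, two-sided).
s_p² = [(24−1)·12.8² + (8−1)·15.5²]/(24+8−2) = 181.669
t = (59.1 − 66.8)/√[181.669·(1/24 + 1/8)] = -1.399
df = n₁ + n₂ − 2 = 30
Two-sided p-value ≈ 0.172
Since p ≈ 0.172 > α = 0.025, fail to reject H0; the evidence is not statistically significant.

-1.399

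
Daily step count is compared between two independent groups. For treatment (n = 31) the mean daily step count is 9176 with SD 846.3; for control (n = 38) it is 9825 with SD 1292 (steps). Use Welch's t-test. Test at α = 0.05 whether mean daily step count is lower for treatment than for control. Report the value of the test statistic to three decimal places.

-2.507

Let group 1 = treatment, group 2 = control. H0: μ_1 = μ_2; H1: μ_1 < μ_2 (Welch's two-sample t-test, left-tailed).
t = (x̄_1 − x̄_2)/√(s_1²/n_1 + s_2²/n_2) = (9176 − 9825)/√(846.3²/31 + 1292²/38) = -2.507
Welch–Satterthwaite df ≈ 64.24
p-value = P(T ≤ -2.507) ≈ 0.0074
Since p ≈ 0.0074 < α = 0.05, reject H0; the data support H1.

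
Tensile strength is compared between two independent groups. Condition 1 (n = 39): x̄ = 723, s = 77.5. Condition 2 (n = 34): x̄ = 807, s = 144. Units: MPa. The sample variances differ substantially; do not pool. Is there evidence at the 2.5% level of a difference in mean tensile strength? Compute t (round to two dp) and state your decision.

Let group 1 = condition 1, group 2 = condition 2. H0: μ_1 = μ_2; H1: μ_1 ≠ μ_2 (Welch's two-sample t-test, two-sided).
t = (x̄_1 − x̄_2)/√(s_1²/n_1 + s_2²/n_2) = (723 − 807)/√(77.5²/39 + 144²/34) = -3.04
Welch–Satterthwaite df ≈ 49.05
Two-sided p-value ≈ 0.0038
Since p ≈ 0.0038 < α = 0.025, reject H0; the data support H1.

t = -3.04; reject H0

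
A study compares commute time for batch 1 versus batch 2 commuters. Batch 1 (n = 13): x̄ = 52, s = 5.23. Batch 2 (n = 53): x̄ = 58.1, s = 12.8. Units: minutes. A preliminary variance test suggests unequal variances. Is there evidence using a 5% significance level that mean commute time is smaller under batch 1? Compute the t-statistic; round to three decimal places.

Let group 1 = batch 1, group 2 = batch 2. H0: μ_1 = μ_2; H1: μ_1 < μ_2 (Welch's two-sample t-test, left-tailed).
t = (x̄_1 − x̄_2)/√(s_1²/n_1 + s_2²/n_2) = (52 − 58.1)/√(5.23²/13 + 12.8²/53) = -2.676
Welch–Satterthwaite df ≈ 48.84
p-value = P(T ≤ -2.676) ≈ 0.005
Since p ≈ 0.005 < α = 0.05, reject H0; the data support H1.

-2.676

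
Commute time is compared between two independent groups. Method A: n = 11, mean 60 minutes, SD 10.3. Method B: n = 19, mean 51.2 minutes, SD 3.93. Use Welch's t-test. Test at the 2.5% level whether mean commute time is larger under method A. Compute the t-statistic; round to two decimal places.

2.72

Let group 1 = method A, group 2 = method B. H0: μ_1 = μ_2; H1: μ_1 > μ_2 (Welch's two-sample t-test, right-tailed).
t = (x̄_1 − x̄_2)/√(s_1²/n_1 + s_2²/n_2) = (60 − 51.2)/√(10.3²/11 + 3.93²/19) = 2.72
Welch–Satterthwaite df ≈ 11.71
p-value = P(T ≥ 2.72) ≈ 0.009
Since p ≈ 0.009 < α = 0.025, reject H0; the data support H1.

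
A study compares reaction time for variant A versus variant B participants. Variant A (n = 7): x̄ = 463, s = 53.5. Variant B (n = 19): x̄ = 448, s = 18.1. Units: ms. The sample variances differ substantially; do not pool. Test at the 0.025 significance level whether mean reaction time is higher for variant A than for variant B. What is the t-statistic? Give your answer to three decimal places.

0.727

Let group 1 = variant A, group 2 = variant B. H0: μ_1 = μ_2; H1: μ_1 > μ_2 (Welch's two-sample t-test, right-tailed).
t = (x̄_1 − x̄_2)/√(s_1²/n_1 + s_2²/n_2) = (463 − 448)/√(53.5²/7 + 18.1²/19) = 0.727
Welch–Satterthwaite df ≈ 6.51
p-value = P(T ≥ 0.727) ≈ 0.2464
Since p ≈ 0.2464 > α = 0.025, fail to reject H0; the data do not provide sufficient evidence against H0.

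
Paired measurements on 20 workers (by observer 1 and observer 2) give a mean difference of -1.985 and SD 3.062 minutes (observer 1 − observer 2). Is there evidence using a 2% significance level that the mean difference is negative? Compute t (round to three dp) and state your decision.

t = -2.899; reject H0

H0: μ_d = 0; H1: μ_d < 0 (paired t-test on the differences, left-tailed).
t = d̄/(s_d/√n) = -1.985/(3.062/√20) = -2.899
df = n − 1 = 19
p-value = P(T ≤ -2.899) ≈ 0.0046
Since p ≈ 0.0046 < α = 0.02, reject H0; the data support H1.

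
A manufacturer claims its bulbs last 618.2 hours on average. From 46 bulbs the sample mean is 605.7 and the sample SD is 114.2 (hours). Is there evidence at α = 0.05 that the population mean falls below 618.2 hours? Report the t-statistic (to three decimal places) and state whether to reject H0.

H0: μ = 618.2; H1: μ < 618.2 (one-sample t-test, left-tailed).
t = (x̄ − μ₀)/(s/√n) = (605.7 − 618.2)/(114.2/√46) = -0.742
df = n − 1 = 45
p-value = P(T ≤ -0.742) ≈ 0.2309
Since p ≈ 0.2309 > α = 0.05, fail to reject H0; the evidence is not statistically significant.

t = -0.742; fail to reject H0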